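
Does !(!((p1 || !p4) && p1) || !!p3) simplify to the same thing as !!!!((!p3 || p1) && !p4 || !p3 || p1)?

E1: !(!((p1 || !p4) && p1) || !!p3)
    = !(!p1 || !!p3)   — absorption
    = p1 && !p3   — De Morgan
E2: !!!!((!p3 || p1) && !p4 || !p3 || p1)
    = !!!!(!p3 || p1)   — absorption
    = !!(!p3 || p1)   — double negation
    = !p3 || p1   — double negation
These differ: at p1=0, p3=0, p4=0, E1 = 0 but E2 = 1.

No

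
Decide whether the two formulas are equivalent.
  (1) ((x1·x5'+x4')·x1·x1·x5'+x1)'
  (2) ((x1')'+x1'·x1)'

E1: ((x1·x5'+x4')·x1·x1·x5'+x1)'
    = ((x1·x5'+x4')·x1·x5'+x1)'   (idempotence)
    = (x1·x5'+x1)'   (absorption)
    = x1'   (absorption)
E2: ((x1')'+x1'·x1)'
    = (x1+x1'·x1)'   (double negation)
    = x1'   (complement / identity)
Both reduce to x1', so they are equivalent.

Yes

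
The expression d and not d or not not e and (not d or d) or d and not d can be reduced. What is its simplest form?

d and not d or not not e and (not d or d) or d and not d
= d and not d or not not e or d and not d   [complement / identity]
= d and not d or not not e   [complement / identity]
= d and not d or e   [double negation]
= e   [complement / identity]

e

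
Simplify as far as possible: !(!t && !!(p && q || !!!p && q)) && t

!(!t && !!(p && q || !!!p && q)) && t
= (t || !(p && q || !!!p && q)) && t
= (t || !(p && q || !p && q)) && t
= (t || !q) && t
= t

t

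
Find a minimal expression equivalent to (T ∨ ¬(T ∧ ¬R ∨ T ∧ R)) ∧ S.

(T ∨ ¬(T ∧ ¬R ∨ T ∧ R)) ∧ S
= (T ∨ ¬T) ∧ S   [distribution]
= S   [complement / identity]

S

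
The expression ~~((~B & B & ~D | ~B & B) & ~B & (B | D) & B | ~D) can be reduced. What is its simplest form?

~~((~B & B & ~D | ~B & B) & ~B & (B | D) & B | ~D)
= ~~(~B & B & ~B & (B | D) & B | ~D)   (absorption)
= ~~(~B & B & ~B & B | ~D)   (absorption)
= ~~(~B & B | ~D)   (idempotence)
= ~~~D   (complement / identity)
= ~D   (double negation)

~D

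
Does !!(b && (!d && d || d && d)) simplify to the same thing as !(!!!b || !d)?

E1: !!(b && (!d && d || d && d))
    = !!(b && d)   (distribution)
    = b && d   (double negation)
E2: !(!!!b || !d)
    = !!b && d   (De Morgan)
    = b && d   (double negation)
Both reduce to b && d, so they are equivalent.

Yes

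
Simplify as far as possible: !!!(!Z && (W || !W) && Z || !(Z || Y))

Z || Y

!!!(!Z && (W || !W) && Z || !(Z || Y))
= !!!(!Z && Z || !(Z || Y))   — complement / identity
= !!!!(Z || Y)   — complement / identity
= !!(Z || Y)   — double negation
= Z || Y   — double negation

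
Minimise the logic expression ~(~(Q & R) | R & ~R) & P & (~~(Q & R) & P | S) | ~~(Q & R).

~(~(Q & R) | R & ~R) & P & (~~(Q & R) & P | S) | ~~(Q & R)
= ~~(Q & R) & P & (~~(Q & R) & P | S) | ~~(Q & R)   [complement / identity]
= ~~(Q & R) & P | ~~(Q & R)   [absorption]
= ~~(Q & R)   [absorption]
= Q & R   [double negation]

Q & R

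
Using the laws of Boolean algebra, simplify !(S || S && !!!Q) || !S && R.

!(S || S && !!!Q) || !S && R
= !(S || S && !Q) || !S && R
= !S || !S && R
= !S

!S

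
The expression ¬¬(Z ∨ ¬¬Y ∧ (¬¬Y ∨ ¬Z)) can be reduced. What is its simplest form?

Z ∨ Y

¬¬(Z ∨ ¬¬Y ∧ (¬¬Y ∨ ¬Z))
= ¬¬(Z ∨ ¬¬Y)   [absorption]
= Z ∨ ¬¬Y   [double negation]
= Z ∨ Y   [double negation]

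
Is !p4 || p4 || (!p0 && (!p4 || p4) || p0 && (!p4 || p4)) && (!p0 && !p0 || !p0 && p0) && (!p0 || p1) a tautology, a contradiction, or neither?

tautology

!p4 || p4 || (!p0 && (!p4 || p4) || p0 && (!p4 || p4)) && (!p0 && !p0 || !p0 && p0) && (!p0 || p1)
= !p4 || p4 || (!p0 || p0) && (!p4 || p4) && (!p0 && !p0 || !p0 && p0) && (!p0 || p1)   — distribution
= !p4 || p4 || (!p0 || p0) && (!p4 || p4) && !p0 && (!p0 || p1)   — distribution
= !p4 || p4 || (!p4 || p4) && !p0 && (!p0 || p1)   — complement / identity
= !p4 || p4 || (!p4 || p4) && !p0   — absorption
= !p4 || p4   — absorption
= true   — complement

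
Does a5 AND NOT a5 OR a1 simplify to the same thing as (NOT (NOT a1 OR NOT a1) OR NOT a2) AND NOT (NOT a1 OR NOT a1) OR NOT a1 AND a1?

E1: a5 AND NOT a5 OR a1
    = a1   [complement / identity]
E2: (NOT (NOT a1 OR NOT a1) OR NOT a2) AND NOT (NOT a1 OR NOT a1) OR NOT a1 AND a1
    = NOT (NOT a1 OR NOT a1) OR NOT a1 AND a1   [absorption]
    = a1 AND a1 OR NOT a1 AND a1   [De Morgan]
    = a1   [distribution]
Both reduce to a1, so they are equivalent.

Yes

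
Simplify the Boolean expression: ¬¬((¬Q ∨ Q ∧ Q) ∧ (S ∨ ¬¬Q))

S ∨ Q

¬¬((¬Q ∨ Q ∧ Q) ∧ (S ∨ ¬¬Q))
= ¬¬((¬Q ∨ Q) ∧ (S ∨ ¬¬Q))   (idempotence)
= ¬¬((¬Q ∨ Q) ∧ (S ∨ Q))   (double negation)
= ¬¬(S ∨ Q)   (complement / identity)
= S ∨ Q   (double negation)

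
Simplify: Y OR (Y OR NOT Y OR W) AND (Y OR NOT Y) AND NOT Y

TRUE

Y OR (Y OR NOT Y OR W) AND (Y OR NOT Y) AND NOT Y
= Y OR (Y OR NOT Y) AND NOT Y
= Y OR NOT Y
= TRUE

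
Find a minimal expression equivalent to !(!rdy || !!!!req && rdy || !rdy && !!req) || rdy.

!(!rdy || !!!!req && rdy || !rdy && !!req) || rdy
= !(!rdy || !!req && rdy || !rdy && !!req) || rdy   [double negation]
= !(!rdy || !!req) || rdy   [distribution]
= rdy && !req || rdy   [De Morgan]
= rdy   [absorption]

rdy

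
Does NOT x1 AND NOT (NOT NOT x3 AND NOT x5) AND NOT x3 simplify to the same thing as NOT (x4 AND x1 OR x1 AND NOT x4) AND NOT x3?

Yes

E1: NOT x1 AND NOT (NOT NOT x3 AND NOT x5) AND NOT x3
    = NOT x1 AND (NOT x3 OR x5) AND NOT x3   — De Morgan
    = NOT x1 AND NOT x3   — absorption
E2: NOT (x4 AND x1 OR x1 AND NOT x4) AND NOT x3
    = NOT x1 AND NOT x3   — distribution
Both reduce to NOT x1 AND NOT x3, so they are equivalent.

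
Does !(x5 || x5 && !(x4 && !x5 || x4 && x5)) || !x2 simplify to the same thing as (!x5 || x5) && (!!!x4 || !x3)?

E1: !(x5 || x5 && !(x4 && !x5 || x4 && x5)) || !x2
    = !(x5 || x5 && !x4) || !x2
    = !x5 || !x2
E2: (!x5 || x5) && (!!!x4 || !x3)
    = (!x5 || x5) && (!x4 || !x3)
    = !x4 || !x3
These differ: at x2=0, x3=1, x4=1, x5=1, E1 = 1 but E2 = 0.

No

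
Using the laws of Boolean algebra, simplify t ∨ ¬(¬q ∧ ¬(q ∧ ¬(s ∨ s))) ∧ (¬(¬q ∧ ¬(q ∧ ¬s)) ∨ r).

t ∨ ¬(¬q ∧ ¬(q ∧ ¬(s ∨ s))) ∧ (¬(¬q ∧ ¬(q ∧ ¬s)) ∨ r)
= t ∨ ¬(¬q ∧ ¬(q ∧ ¬s)) ∧ (¬(¬q ∧ ¬(q ∧ ¬s)) ∨ r)   (idempotence)
= t ∨ ¬(¬q ∧ ¬(q ∧ ¬s))   (absorption)
= t ∨ q ∨ q ∧ ¬s   (De Morgan)
= t ∨ q   (absorption)

t ∨ q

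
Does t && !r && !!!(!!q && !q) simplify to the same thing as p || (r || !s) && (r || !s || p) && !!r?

No

E1: t && !r && !!!(!!q && !q)
    = t && !r && !(!!q && !q)   — double negation
    = t && !r && (!q || q)   — De Morgan
    = t && !r   — complement / identity
E2: p || (r || !s) && (r || !s || p) && !!r
    = p || (r || !s) && (r || !s || p) && r   — double negation
    = p || (r || !s) && r   — absorption
    = p || r   — absorption
These differ: at p=0, q=0, r=1, s=1, t=0, E1 = 0 but E2 = 1.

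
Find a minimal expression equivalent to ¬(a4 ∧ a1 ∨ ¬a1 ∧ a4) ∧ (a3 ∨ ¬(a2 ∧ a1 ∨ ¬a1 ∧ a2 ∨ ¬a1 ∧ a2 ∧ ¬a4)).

¬(a4 ∧ a1 ∨ ¬a1 ∧ a4) ∧ (a3 ∨ ¬(a2 ∧ a1 ∨ ¬a1 ∧ a2 ∨ ¬a1 ∧ a2 ∧ ¬a4))
= ¬a4 ∧ (a3 ∨ ¬(a2 ∧ a1 ∨ ¬a1 ∧ a2 ∨ ¬a1 ∧ a2 ∧ ¬a4))   (distribution)
= ¬a4 ∧ (a3 ∨ ¬(a2 ∧ a1 ∨ ¬a1 ∧ a2))   (absorption)
= ¬a4 ∧ (a3 ∨ ¬a2)   (distribution)

¬a4 ∧ (a3 ∨ ¬a2)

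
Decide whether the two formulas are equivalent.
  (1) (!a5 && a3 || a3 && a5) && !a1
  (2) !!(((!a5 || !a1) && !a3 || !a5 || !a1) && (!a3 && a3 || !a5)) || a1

E1: (!a5 && a3 || a3 && a5) && !a1
    = a3 && !a1   (distribution)
E2: !!(((!a5 || !a1) && !a3 || !a5 || !a1) && (!a3 && a3 || !a5)) || a1
    = ((!a5 || !a1) && !a3 || !a5 || !a1) && (!a3 && a3 || !a5) || a1   (double negation)
    = ((!a5 || !a1) && !a3 || !a5 || !a1) && !a5 || a1   (complement / identity)
    = (!a5 || !a1) && !a5 || a1   (absorption)
    = !a5 || a1   (absorption)
These differ: at a1=1, a3=0, a5=0, E1 = 0 but E2 = 1.

No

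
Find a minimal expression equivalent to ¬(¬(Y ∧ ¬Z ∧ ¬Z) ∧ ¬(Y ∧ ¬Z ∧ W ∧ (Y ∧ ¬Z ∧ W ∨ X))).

¬(¬(Y ∧ ¬Z ∧ ¬Z) ∧ ¬(Y ∧ ¬Z ∧ W ∧ (Y ∧ ¬Z ∧ W ∨ X)))
= ¬(¬(Y ∧ ¬Z) ∧ ¬(Y ∧ ¬Z ∧ W ∧ (Y ∧ ¬Z ∧ W ∨ X)))
= ¬(¬(Y ∧ ¬Z) ∧ ¬(Y ∧ ¬Z ∧ W))
= Y ∧ ¬Z ∨ Y ∧ ¬Z ∧ W
= Y ∧ ¬Z

Y ∧ ¬Z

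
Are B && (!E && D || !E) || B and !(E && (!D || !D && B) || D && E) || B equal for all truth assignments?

No

E1: B && (!E && D || !E) || B
    = B && !E || B   (absorption)
    = B   (absorption)
E2: !(E && (!D || !D && B) || D && E) || B
    = !(E && !D || D && E) || B   (absorption)
    = !E || B   (distribution)
These differ: at B=0, D=0, E=0, E1 = 0 but E2 = 1.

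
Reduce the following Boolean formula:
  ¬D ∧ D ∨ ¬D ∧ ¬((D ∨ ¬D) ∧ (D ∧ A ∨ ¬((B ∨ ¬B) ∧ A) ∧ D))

¬D

¬D ∧ D ∨ ¬D ∧ ¬((D ∨ ¬D) ∧ (D ∧ A ∨ ¬((B ∨ ¬B) ∧ A) ∧ D))
= ¬D ∧ D ∨ ¬D ∧ ¬((D ∨ ¬D) ∧ (D ∧ A ∨ ¬A ∧ D))   (complement / identity)
= ¬D ∧ D ∨ ¬D ∧ ¬(D ∧ A ∨ ¬A ∧ D)   (complement / identity)
= ¬D ∧ D ∨ ¬D ∧ ¬D   (distribution)
= ¬D   (distribution)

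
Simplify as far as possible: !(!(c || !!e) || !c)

!(!(c || !!e) || !c)
= (c || !!e) && c
= (c || e) && c
= c

c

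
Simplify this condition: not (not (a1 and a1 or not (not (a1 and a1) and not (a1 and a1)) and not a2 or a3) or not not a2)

(a1 or a3) and not a2

not (not (a1 and a1 or not (not (a1 and a1) and not (a1 and a1)) and not a2 or a3) or not not a2)
= not (not (a1 and a1 or not not (a1 and a1) and not a2 or a3) or not not a2)
= not (not (a1 and a1 or a1 and a1 and not a2 or a3) or not not a2)
= not (not (a1 and a1 or a3) or not not a2)
= not (not (a1 or a3) or not not a2)
= (a1 or a3) and not a2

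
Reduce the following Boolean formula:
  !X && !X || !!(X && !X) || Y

!X || Y

!X && !X || !!(X && !X) || Y
= !X && !X || X && !X || Y   — double negation
= !X || Y   — distribution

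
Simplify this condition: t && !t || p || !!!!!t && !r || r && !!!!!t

t && !t || p || !!!!!t && !r || r && !!!!!t
= p || !!!!!t && !r || r && !!!!!t   [complement / identity]
= p || !!!!!t   [distribution]
= p || !!!t   [double negation]
= p || !t   [double negation]

p || !t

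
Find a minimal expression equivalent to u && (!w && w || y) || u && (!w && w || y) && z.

u && y

u && (!w && w || y) || u && (!w && w || y) && z
= u && (!w && w || y)
= u && y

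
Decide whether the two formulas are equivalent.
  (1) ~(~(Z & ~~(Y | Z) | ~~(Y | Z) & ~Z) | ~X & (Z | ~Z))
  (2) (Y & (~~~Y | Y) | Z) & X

E1: ~(~(Z & ~~(Y | Z) | ~~(Y | Z) & ~Z) | ~X & (Z | ~Z))
    = ~(~~~(Y | Z) | ~X & (Z | ~Z))   — distribution
    = ~(~~~(Y | Z) | ~X)   — complement / identity
    = ~(~(Y | Z) | ~X)   — double negation
    = (Y | Z) & X   — De Morgan
E2: (Y & (~~~Y | Y) | Z) & X
    = (Y & (~Y | Y) | Z) & X   — double negation
    = (Y | Z) & X   — complement / identity
Both reduce to (Y | Z) & X, so they are equivalent.

Yes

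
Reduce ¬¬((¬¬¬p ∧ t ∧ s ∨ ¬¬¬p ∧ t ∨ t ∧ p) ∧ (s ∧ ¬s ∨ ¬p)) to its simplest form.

¬¬((¬¬¬p ∧ t ∧ s ∨ ¬¬¬p ∧ t ∨ t ∧ p) ∧ (s ∧ ¬s ∨ ¬p))
= (¬¬¬p ∧ t ∧ s ∨ ¬¬¬p ∧ t ∨ t ∧ p) ∧ (s ∧ ¬s ∨ ¬p)
= (¬¬¬p ∧ t ∨ t ∧ p) ∧ (s ∧ ¬s ∨ ¬p)
= (¬p ∧ t ∨ t ∧ p) ∧ (s ∧ ¬s ∨ ¬p)
= t ∧ (s ∧ ¬s ∨ ¬p)
= t ∧ ¬p

t ∧ ¬p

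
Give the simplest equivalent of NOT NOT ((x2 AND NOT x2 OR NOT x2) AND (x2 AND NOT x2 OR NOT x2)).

NOT x2

NOT NOT ((x2 AND NOT x2 OR NOT x2) AND (x2 AND NOT x2 OR NOT x2))
= NOT NOT (x2 AND NOT x2 OR NOT x2)   (idempotence)
= NOT NOT NOT x2   (complement / identity)
= NOT x2   (double negation)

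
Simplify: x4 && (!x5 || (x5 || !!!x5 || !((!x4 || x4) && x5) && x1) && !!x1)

x4 && (!x5 || (x5 || !!!x5 || !((!x4 || x4) && x5) && x1) && !!x1)
= x4 && (!x5 || (x5 || !x5 || !((!x4 || x4) && x5) && x1) && !!x1)   (double negation)
= x4 && (!x5 || (x5 || !x5 || !x5 && x1) && !!x1)   (complement / identity)
= x4 && (!x5 || (x5 || !x5) && !!x1)   (absorption)
= x4 && (!x5 || !!x1)   (complement / identity)
= x4 && (!x5 || x1)   (double negation)

x4 && (!x5 || x1)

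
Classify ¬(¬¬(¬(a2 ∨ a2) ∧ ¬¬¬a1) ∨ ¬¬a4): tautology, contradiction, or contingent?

¬(¬¬(¬(a2 ∨ a2) ∧ ¬¬¬a1) ∨ ¬¬a4)
= ¬(¬¬(¬a2 ∧ ¬¬¬a1) ∨ ¬¬a4)   — idempotence
= ¬(¬(a2 ∨ ¬¬a1) ∨ ¬¬a4)   — De Morgan
= ¬(¬(a2 ∨ a1) ∨ ¬¬a4)   — double negation
= (a2 ∨ a1) ∧ ¬a4   — De Morgan
This depends on a1, a2, a4, so it is not a constant.

contingent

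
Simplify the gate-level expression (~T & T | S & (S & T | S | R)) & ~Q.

(~T & T | S & (S & T | S | R)) & ~Q
= (~T & T | S & (S | R)) & ~Q
= S & (S | R) & ~Q
= S & ~Q

S & ~Q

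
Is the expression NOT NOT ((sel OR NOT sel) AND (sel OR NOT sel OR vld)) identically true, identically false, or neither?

identically true

NOT NOT ((sel OR NOT sel) AND (sel OR NOT sel OR vld))
= NOT NOT (sel OR NOT sel)   [absorption]
= sel OR NOT sel   [double negation]
= TRUE   [complement]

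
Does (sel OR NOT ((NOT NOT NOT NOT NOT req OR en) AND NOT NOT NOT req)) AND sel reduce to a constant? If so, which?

(sel OR NOT ((NOT NOT NOT NOT NOT req OR en) AND NOT NOT NOT req)) AND sel
= (sel OR NOT ((NOT NOT NOT req OR en) AND NOT NOT NOT req)) AND sel   — double negation
= (sel OR NOT NOT NOT NOT req) AND sel   — absorption
= (sel OR NOT NOT req) AND sel   — double negation
= (sel OR req) AND sel   — double negation
= sel   — absorption
This depends on sel, so it is not a constant.

no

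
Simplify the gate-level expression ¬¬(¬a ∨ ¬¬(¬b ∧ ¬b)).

¬¬(¬a ∨ ¬¬(¬b ∧ ¬b))
= ¬¬(¬a ∨ ¬(b ∨ b))   [De Morgan]
= ¬¬(¬a ∨ ¬b)   [idempotence]
= ¬a ∨ ¬b   [double negation]

¬a ∨ ¬b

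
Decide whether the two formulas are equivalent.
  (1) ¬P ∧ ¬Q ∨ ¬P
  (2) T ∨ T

No

E1: ¬P ∧ ¬Q ∨ ¬P
    = ¬P   (absorption)
E2: T ∨ T
    = T   (idempotence)
These differ: at P=0, Q=0, T=0, E1 = 1 but E2 = 0.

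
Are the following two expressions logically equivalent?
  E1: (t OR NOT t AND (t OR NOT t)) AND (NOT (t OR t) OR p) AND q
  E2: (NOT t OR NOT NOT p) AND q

Yes

E1: (t OR NOT t AND (t OR NOT t)) AND (NOT (t OR t) OR p) AND q
    = (t OR NOT t) AND (NOT (t OR t) OR p) AND q   [complement / identity]
    = (NOT (t OR t) OR p) AND q   [complement / identity]
    = (NOT t OR p) AND q   [idempotence]
E2: (NOT t OR NOT NOT p) AND q
    = (NOT t OR p) AND q   [double negation]
Both reduce to (NOT t OR p) AND q, so they are equivalent.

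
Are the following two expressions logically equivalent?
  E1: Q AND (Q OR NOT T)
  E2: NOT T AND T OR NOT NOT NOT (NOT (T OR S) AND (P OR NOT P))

E1: Q AND (Q OR NOT T)
    = Q   (absorption)
E2: NOT T AND T OR NOT NOT NOT (NOT (T OR S) AND (P OR NOT P))
    = NOT NOT NOT (NOT (T OR S) AND (P OR NOT P))   (complement / identity)
    = NOT (NOT (T OR S) AND (P OR NOT P))   (double negation)
    = NOT NOT (T OR S)   (complement / identity)
    = T OR S   (double negation)
These differ: at P=0, Q=0, S=1, T=1, E1 = 0 but E2 = 1.

No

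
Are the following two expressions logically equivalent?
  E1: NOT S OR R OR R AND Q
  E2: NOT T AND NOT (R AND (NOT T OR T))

No

E1: NOT S OR R OR R AND Q
    = NOT S OR R   [absorption]
E2: NOT T AND NOT (R AND (NOT T OR T))
    = NOT T AND NOT R   [complement / identity]
These differ: at Q=1, R=1, S=0, T=1, E1 = 1 but E2 = 0.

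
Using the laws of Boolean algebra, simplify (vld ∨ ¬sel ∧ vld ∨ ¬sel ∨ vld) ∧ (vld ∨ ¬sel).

vld ∨ ¬sel

(vld ∨ ¬sel ∧ vld ∨ ¬sel ∨ vld) ∧ (vld ∨ ¬sel)
= (vld ∨ ¬sel ∨ vld) ∧ (vld ∨ ¬sel)
= vld ∨ ¬sel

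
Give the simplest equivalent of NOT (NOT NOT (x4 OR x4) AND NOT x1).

NOT (NOT NOT (x4 OR x4) AND NOT x1)
= NOT (x4 OR x4) OR x1
= NOT x4 OR x1

NOT x4 OR x1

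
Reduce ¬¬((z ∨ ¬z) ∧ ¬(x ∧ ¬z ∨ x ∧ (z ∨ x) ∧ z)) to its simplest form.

¬x

¬¬((z ∨ ¬z) ∧ ¬(x ∧ ¬z ∨ x ∧ (z ∨ x) ∧ z))
= ¬¬((z ∨ ¬z) ∧ ¬(x ∧ ¬z ∨ x ∧ z))   (absorption)
= ¬¬¬(x ∧ ¬z ∨ x ∧ z)   (complement / identity)
= ¬¬¬x   (distribution)
= ¬x   (double negation)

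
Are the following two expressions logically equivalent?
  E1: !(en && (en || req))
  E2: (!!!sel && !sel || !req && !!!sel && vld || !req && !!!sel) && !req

No

E1: !(en && (en || req))
    = !en   (absorption)
E2: (!!!sel && !sel || !req && !!!sel && vld || !req && !!!sel) && !req
    = (!!!sel && !sel || !req && !!!sel) && !req   (absorption)
    = !!!sel && (!sel || !req) && !req   (distribution)
    = !sel && (!sel || !req) && !req   (double negation)
    = !sel && !req   (absorption)
These differ: at en=0, req=1, sel=0, vld=1, E1 = 1 but E2 = 0.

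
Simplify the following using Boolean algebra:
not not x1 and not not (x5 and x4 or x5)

not not x1 and not not (x5 and x4 or x5)
= not not x1 and (x5 and x4 or x5)
= x1 and (x5 and x4 or x5)
= x1 and x5

x1 and x5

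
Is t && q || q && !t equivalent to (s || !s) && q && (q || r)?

Yes

E1: t && q || q && !t
    = q   [distribution]
E2: (s || !s) && q && (q || r)
    = q && (q || r)   [complement / identity]
    = q   [absorption]
Both reduce to q, so they are equivalent.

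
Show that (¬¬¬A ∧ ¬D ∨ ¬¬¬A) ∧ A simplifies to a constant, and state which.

False

(¬¬¬A ∧ ¬D ∨ ¬¬¬A) ∧ A
= ¬¬¬A ∧ A   (absorption)
= ¬A ∧ A   (double negation)
= False   (complement)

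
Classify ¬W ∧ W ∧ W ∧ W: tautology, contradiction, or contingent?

contradiction

¬W ∧ W ∧ W ∧ W
= ¬W ∧ W ∧ W   [idempotence]
= ¬W ∧ W   [idempotence]
= False   [complement]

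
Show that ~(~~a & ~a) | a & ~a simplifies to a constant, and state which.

1

~(~~a & ~a) | a & ~a
= ~a | a | a & ~a
= ~a | a
= 1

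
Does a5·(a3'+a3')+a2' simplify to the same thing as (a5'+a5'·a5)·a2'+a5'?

E1: a5·(a3'+a3')+a2'
    = a5·a3'+a2'   (idempotence)
E2: (a5'+a5'·a5)·a2'+a5'
    = a5'·a2'+a5'   (complement / identity)
    = a5'   (absorption)
These differ: at a2=1, a3=0, a5=0, E1 = 0 but E2 = 1.

No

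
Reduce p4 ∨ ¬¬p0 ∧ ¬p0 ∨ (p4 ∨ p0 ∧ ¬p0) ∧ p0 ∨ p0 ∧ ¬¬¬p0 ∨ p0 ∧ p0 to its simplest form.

p4 ∨ ¬¬p0 ∧ ¬p0 ∨ (p4 ∨ p0 ∧ ¬p0) ∧ p0 ∨ p0 ∧ ¬¬¬p0 ∨ p0 ∧ p0
= p4 ∨ ¬¬p0 ∧ ¬p0 ∨ (p4 ∨ p0 ∧ ¬p0) ∧ p0 ∨ p0 ∧ ¬p0 ∨ p0 ∧ p0
= p4 ∨ ¬¬p0 ∧ ¬p0 ∨ (p4 ∨ p0 ∧ ¬p0) ∧ p0 ∨ p0
= p4 ∨ p0 ∧ ¬p0 ∨ (p4 ∨ p0 ∧ ¬p0) ∧ p0 ∨ p0
= p4 ∨ p0 ∧ ¬p0 ∨ p0
= p4 ∨ p0

p4 ∨ p0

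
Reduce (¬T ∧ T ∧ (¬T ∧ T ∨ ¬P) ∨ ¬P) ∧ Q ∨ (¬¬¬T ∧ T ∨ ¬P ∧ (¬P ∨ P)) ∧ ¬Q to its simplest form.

(¬T ∧ T ∧ (¬T ∧ T ∨ ¬P) ∨ ¬P) ∧ Q ∨ (¬¬¬T ∧ T ∨ ¬P ∧ (¬P ∨ P)) ∧ ¬Q
= (¬T ∧ T ∧ (¬T ∧ T ∨ ¬P) ∨ ¬P) ∧ Q ∨ (¬T ∧ T ∨ ¬P ∧ (¬P ∨ P)) ∧ ¬Q   (double negation)
= (¬T ∧ T ∨ ¬P) ∧ Q ∨ (¬T ∧ T ∨ ¬P ∧ (¬P ∨ P)) ∧ ¬Q   (absorption)
= (¬T ∧ T ∨ ¬P) ∧ Q ∨ (¬T ∧ T ∨ ¬P) ∧ ¬Q   (complement / identity)
= ¬T ∧ T ∨ ¬P   (distribution)
= ¬P   (complement / identity)

¬P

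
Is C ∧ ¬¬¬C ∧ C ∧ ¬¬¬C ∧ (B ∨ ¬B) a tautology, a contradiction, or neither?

C ∧ ¬¬¬C ∧ C ∧ ¬¬¬C ∧ (B ∨ ¬B)
= C ∧ ¬¬¬C ∧ C ∧ ¬¬¬C   — complement / identity
= C ∧ ¬¬¬C   — idempotence
= C ∧ ¬C   — double negation
= False   — complement

contradiction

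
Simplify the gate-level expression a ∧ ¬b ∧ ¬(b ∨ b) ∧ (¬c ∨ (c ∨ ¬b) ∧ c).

a ∧ ¬b ∧ ¬(b ∨ b) ∧ (¬c ∨ (c ∨ ¬b) ∧ c)
= a ∧ ¬b ∧ ¬(b ∨ b) ∧ (¬c ∨ c)
= a ∧ ¬b ∧ ¬(b ∨ b)
= a ∧ ¬b ∧ ¬b
= a ∧ ¬b

a ∧ ¬b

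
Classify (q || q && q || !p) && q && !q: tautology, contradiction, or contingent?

contradiction

(q || q && q || !p) && q && !q
= (q || q || !p) && q && !q   (idempotence)
= (q || !p) && q && !q   (idempotence)
= q && !q   (absorption)
= false   (complement)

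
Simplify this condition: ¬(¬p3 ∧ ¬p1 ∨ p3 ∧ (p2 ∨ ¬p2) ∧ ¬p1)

p1

¬(¬p3 ∧ ¬p1 ∨ p3 ∧ (p2 ∨ ¬p2) ∧ ¬p1)
= ¬(¬p3 ∧ ¬p1 ∨ p3 ∧ ¬p1)
= ¬¬p1
= p1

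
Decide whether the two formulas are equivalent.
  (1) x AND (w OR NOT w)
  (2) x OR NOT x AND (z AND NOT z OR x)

Yes

E1: x AND (w OR NOT w)
    = x   [complement / identity]
E2: x OR NOT x AND (z AND NOT z OR x)
    = x OR NOT x AND x   [complement / identity]
    = x   [complement / identity]
Both reduce to x, so they are equivalent.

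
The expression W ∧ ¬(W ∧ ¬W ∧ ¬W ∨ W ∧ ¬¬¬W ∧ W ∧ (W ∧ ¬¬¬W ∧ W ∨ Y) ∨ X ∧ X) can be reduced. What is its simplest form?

W ∧ ¬X

W ∧ ¬(W ∧ ¬W ∧ ¬W ∨ W ∧ ¬¬¬W ∧ W ∧ (W ∧ ¬¬¬W ∧ W ∨ Y) ∨ X ∧ X)
= W ∧ ¬(W ∧ ¬W ∧ ¬W ∨ W ∧ ¬¬¬W ∧ W ∨ X ∧ X)
= W ∧ ¬(W ∧ ¬W ∧ ¬W ∨ W ∧ ¬¬¬W ∧ W ∨ X)
= W ∧ ¬(W ∧ ¬W ∧ ¬W ∨ W ∧ ¬W ∧ W ∨ X)
= W ∧ ¬(W ∧ ¬W ∨ X)
= W ∧ ¬X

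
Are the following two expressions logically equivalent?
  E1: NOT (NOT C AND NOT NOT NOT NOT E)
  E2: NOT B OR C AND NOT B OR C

No

E1: NOT (NOT C AND NOT NOT NOT NOT E)
    = NOT (NOT C AND NOT NOT E)
    = C OR NOT E
E2: NOT B OR C AND NOT B OR C
    = NOT B OR C
These differ: at B=1, C=0, E=0, E1 = 1 but E2 = 0.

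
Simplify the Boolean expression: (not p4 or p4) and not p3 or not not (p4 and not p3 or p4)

(not p4 or p4) and not p3 or not not (p4 and not p3 or p4)
= not p3 or not not (p4 and not p3 or p4)   (complement / identity)
= not p3 or not not p4   (absorption)
= not p3 or p4   (double negation)

not p3 or p4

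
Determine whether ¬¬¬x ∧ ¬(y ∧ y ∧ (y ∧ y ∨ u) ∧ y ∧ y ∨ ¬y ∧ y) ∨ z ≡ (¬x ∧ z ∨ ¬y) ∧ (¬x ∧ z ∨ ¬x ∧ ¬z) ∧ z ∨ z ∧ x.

E1: ¬¬¬x ∧ ¬(y ∧ y ∧ (y ∧ y ∨ u) ∧ y ∧ y ∨ ¬y ∧ y) ∨ z
    = ¬¬¬x ∧ ¬(y ∧ y ∧ y ∧ y ∨ ¬y ∧ y) ∨ z   (absorption)
    = ¬¬¬x ∧ ¬(y ∧ y ∨ ¬y ∧ y) ∨ z   (idempotence)
    = ¬x ∧ ¬(y ∧ y ∨ ¬y ∧ y) ∨ z   (double negation)
    = ¬x ∧ ¬y ∨ z   (distribution)
E2: (¬x ∧ z ∨ ¬y) ∧ (¬x ∧ z ∨ ¬x ∧ ¬z) ∧ z ∨ z ∧ x
    = (¬x ∧ z ∨ ¬y) ∧ ¬x ∧ z ∨ z ∧ x   (distribution)
    = ¬x ∧ z ∨ z ∧ x   (absorption)
    = z   (distribution)
These differ: at u=0, x=0, y=0, z=0, E1 = 1 but E2 = 0.

No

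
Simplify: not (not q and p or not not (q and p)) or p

True

not (not q and p or not not (q and p)) or p
= not (not q and p or q and p) or p   — double negation
= not p or p   — distribution
= True   — complement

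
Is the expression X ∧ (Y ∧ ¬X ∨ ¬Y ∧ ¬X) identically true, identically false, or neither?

identically false

X ∧ (Y ∧ ¬X ∨ ¬Y ∧ ¬X)
= X ∧ ¬X
= False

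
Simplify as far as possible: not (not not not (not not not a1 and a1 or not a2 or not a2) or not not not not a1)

not a2 and not a1

not (not not not (not not not a1 and a1 or not a2 or not a2) or not not not not a1)
= not (not not not (not not not a1 and a1 or not a2 or not a2) or not not a1)   — double negation
= not not (not not not a1 and a1 or not a2 or not a2) and not a1   — De Morgan
= not not (not a1 and a1 or not a2 or not a2) and not a1   — double negation
= not not (not a2 or not a2) and not a1   — complement / identity
= not not not a2 and not a1   — idempotence
= not a2 and not a1   — double negation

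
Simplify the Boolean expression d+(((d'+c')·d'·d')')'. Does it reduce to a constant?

1

d+(((d'+c')·d'·d')')'
= d+(((d'+c')·d')')'   [idempotence]
= d+((d')')'   [absorption]
= d+d'   [double negation]
= 1   [complement]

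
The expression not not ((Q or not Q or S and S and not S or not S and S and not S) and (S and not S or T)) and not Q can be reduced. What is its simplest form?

T and not Q

not not ((Q or not Q or S and S and not S or not S and S and not S) and (S and not S or T)) and not Q
= not not ((Q or not Q or S and not S) and (S and not S or T)) and not Q   [distribution]
= not not ((Q or not Q) and T or S and not S) and not Q   [distribution]
= not not (T or S and not S) and not Q   [complement / identity]
= (T or S and not S) and not Q   [double negation]
= T and not Q   [complement / identity]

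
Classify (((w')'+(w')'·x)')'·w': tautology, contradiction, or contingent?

contradiction

(((w')'+(w')'·x)')'·w'
= ((w')'+(w')'·x)·w'   [double negation]
= (w')'·w'   [absorption]
= w·w'   [double negation]
= 0   [complement]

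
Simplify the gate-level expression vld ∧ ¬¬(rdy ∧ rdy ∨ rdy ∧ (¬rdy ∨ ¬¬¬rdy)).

vld ∧ ¬¬(rdy ∧ rdy ∨ rdy ∧ (¬rdy ∨ ¬¬¬rdy))
= vld ∧ ¬¬(rdy ∧ rdy ∨ rdy ∧ (¬rdy ∨ ¬rdy))   — double negation
= vld ∧ ¬¬(rdy ∧ rdy ∨ rdy ∧ ¬rdy)   — idempotence
= vld ∧ ¬¬rdy   — distribution
= vld ∧ rdy   — double negation

vld ∧ rdy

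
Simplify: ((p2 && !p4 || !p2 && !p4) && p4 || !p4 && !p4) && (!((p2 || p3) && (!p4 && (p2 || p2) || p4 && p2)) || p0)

!p4 && (!p2 || p0)

((p2 && !p4 || !p2 && !p4) && p4 || !p4 && !p4) && (!((p2 || p3) && (!p4 && (p2 || p2) || p4 && p2)) || p0)
= ((p2 && !p4 || !p2 && !p4) && p4 || !p4 && !p4) && (!((p2 || p3) && (!p4 && p2 || p4 && p2)) || p0)   [idempotence]
= (!p4 && p4 || !p4 && !p4) && (!((p2 || p3) && (!p4 && p2 || p4 && p2)) || p0)   [distribution]
= (!p4 && p4 || !p4 && !p4) && (!((p2 || p3) && p2) || p0)   [distribution]
= (!p4 && p4 || !p4 && !p4) && (!p2 || p0)   [absorption]
= !p4 && (!p2 || p0)   [distribution]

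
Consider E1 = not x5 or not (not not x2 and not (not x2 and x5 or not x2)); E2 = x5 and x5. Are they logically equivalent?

E1: not x5 or not (not not x2 and not (not x2 and x5 or not x2))
    = not x5 or not (not not x2 and not not x2)   [absorption]
    = not x5 or not x2 or not x2   [De Morgan]
    = not x5 or not x2   [idempotence]
E2: x5 and x5
    = x5   [idempotence]
These differ: at x2=0, x5=0, E1 = 1 but E2 = 0.

No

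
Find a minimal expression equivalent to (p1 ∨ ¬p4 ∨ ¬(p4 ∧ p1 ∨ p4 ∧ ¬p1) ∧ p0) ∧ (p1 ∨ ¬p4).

p1 ∨ ¬p4

(p1 ∨ ¬p4 ∨ ¬(p4 ∧ p1 ∨ p4 ∧ ¬p1) ∧ p0) ∧ (p1 ∨ ¬p4)
= (p1 ∨ ¬p4 ∨ ¬p4 ∧ p0) ∧ (p1 ∨ ¬p4)   (distribution)
= (p1 ∨ ¬p4) ∧ (p1 ∨ ¬p4)   (absorption)
= p1 ∨ ¬p4   (idempotence)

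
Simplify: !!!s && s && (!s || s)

false

!!!s && s && (!s || s)
= !!!s && s   — complement / identity
= !s && s   — double negation
= false   — complement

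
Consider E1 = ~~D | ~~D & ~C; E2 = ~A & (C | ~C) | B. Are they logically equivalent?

E1: ~~D | ~~D & ~C
    = ~~D   [absorption]
    = D   [double negation]
E2: ~A & (C | ~C) | B
    = ~A | B   [complement / identity]
These differ: at A=1, B=1, C=0, D=0, E1 = 0 but E2 = 1.

No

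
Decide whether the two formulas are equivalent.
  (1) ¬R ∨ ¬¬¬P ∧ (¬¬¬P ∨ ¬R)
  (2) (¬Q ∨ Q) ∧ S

E1: ¬R ∨ ¬¬¬P ∧ (¬¬¬P ∨ ¬R)
    = ¬R ∨ ¬¬¬P
    = ¬R ∨ ¬P
E2: (¬Q ∨ Q) ∧ S
    = S
These differ: at P=0, Q=0, R=1, S=0, E1 = 1 but E2 = 0.

No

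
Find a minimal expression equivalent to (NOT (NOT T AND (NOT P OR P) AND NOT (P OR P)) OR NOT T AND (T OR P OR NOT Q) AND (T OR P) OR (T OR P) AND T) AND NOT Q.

(T OR P) AND NOT Q

(NOT (NOT T AND (NOT P OR P) AND NOT (P OR P)) OR NOT T AND (T OR P OR NOT Q) AND (T OR P) OR (T OR P) AND T) AND NOT Q
= (NOT (NOT T AND NOT (P OR P)) OR NOT T AND (T OR P OR NOT Q) AND (T OR P) OR (T OR P) AND T) AND NOT Q   [complement / identity]
= (NOT (NOT T AND NOT (P OR P)) OR NOT T AND (T OR P) OR (T OR P) AND T) AND NOT Q   [absorption]
= (NOT (NOT T AND NOT (P OR P)) OR T OR P) AND NOT Q   [distribution]
= (T OR P OR P OR T OR P) AND NOT Q   [De Morgan]
= (T OR P OR T OR P) AND NOT Q   [idempotence]
= (T OR P) AND NOT Q   [idempotence]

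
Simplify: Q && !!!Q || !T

Q && !!!Q || !T
= Q && !Q || !T   (double negation)
= !T   (complement / identity)

!T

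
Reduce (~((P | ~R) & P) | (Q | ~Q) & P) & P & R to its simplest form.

P & R

(~((P | ~R) & P) | (Q | ~Q) & P) & P & R
= (~P | (Q | ~Q) & P) & P & R   — absorption
= (~P | P) & P & R   — complement / identity
= P & R   — complement / identity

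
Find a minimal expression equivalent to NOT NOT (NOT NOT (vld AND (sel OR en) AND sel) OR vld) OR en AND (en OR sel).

vld OR en

NOT NOT (NOT NOT (vld AND (sel OR en) AND sel) OR vld) OR en AND (en OR sel)
= NOT NOT (NOT NOT (vld AND sel) OR vld) OR en AND (en OR sel)   (absorption)
= NOT NOT (NOT NOT (vld AND sel) OR vld) OR en   (absorption)
= NOT NOT (vld AND sel OR vld) OR en   (double negation)
= NOT NOT vld OR en   (absorption)
= vld OR en   (double negation)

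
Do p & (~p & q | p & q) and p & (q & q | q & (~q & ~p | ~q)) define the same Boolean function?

Yes

E1: p & (~p & q | p & q)
    = p & q   [distribution]
E2: p & (q & q | q & (~q & ~p | ~q))
    = p & (q & q | q & ~q)   [absorption]
    = p & q   [distribution]
Both reduce to p & q, so they are equivalent.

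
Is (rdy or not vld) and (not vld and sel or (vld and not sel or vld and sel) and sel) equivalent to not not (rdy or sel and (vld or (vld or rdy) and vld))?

No

E1: (rdy or not vld) and (not vld and sel or (vld and not sel or vld and sel) and sel)
    = (rdy or not vld) and (not vld and sel or vld and sel)   [distribution]
    = (rdy or not vld) and sel   [distribution]
E2: not not (rdy or sel and (vld or (vld or rdy) and vld))
    = not not (rdy or sel and (vld or vld))   [absorption]
    = not not (rdy or sel and vld)   [idempotence]
    = rdy or sel and vld   [double negation]
These differ: at rdy=1, sel=0, vld=0, E1 = 0 but E2 = 1.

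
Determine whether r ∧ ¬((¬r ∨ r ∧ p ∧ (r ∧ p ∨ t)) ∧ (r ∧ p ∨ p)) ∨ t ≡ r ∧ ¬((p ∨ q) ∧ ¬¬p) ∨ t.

E1: r ∧ ¬((¬r ∨ r ∧ p ∧ (r ∧ p ∨ t)) ∧ (r ∧ p ∨ p)) ∨ t
    = r ∧ ¬((¬r ∨ r ∧ p) ∧ (r ∧ p ∨ p)) ∨ t   [absorption]
    = r ∧ ¬(r ∧ p ∨ ¬r ∧ p) ∨ t   [distribution]
    = r ∧ ¬p ∨ t   [distribution]
E2: r ∧ ¬((p ∨ q) ∧ ¬¬p) ∨ t
    = r ∧ ¬((p ∨ q) ∧ p) ∨ t   [double negation]
    = r ∧ ¬p ∨ t   [absorption]
Both reduce to r ∧ ¬p ∨ t, so they are equivalent.

Yes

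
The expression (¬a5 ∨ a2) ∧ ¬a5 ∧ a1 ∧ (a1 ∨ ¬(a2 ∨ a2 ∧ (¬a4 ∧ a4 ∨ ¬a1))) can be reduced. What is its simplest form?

¬a5 ∧ a1

(¬a5 ∨ a2) ∧ ¬a5 ∧ a1 ∧ (a1 ∨ ¬(a2 ∨ a2 ∧ (¬a4 ∧ a4 ∨ ¬a1)))
= ¬a5 ∧ a1 ∧ (a1 ∨ ¬(a2 ∨ a2 ∧ (¬a4 ∧ a4 ∨ ¬a1)))   (absorption)
= ¬a5 ∧ a1 ∧ (a1 ∨ ¬(a2 ∨ a2 ∧ ¬a1))   (complement / identity)
= ¬a5 ∧ a1 ∧ (a1 ∨ ¬a2)   (absorption)
= ¬a5 ∧ a1   (absorption)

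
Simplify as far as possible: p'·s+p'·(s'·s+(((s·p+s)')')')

p'·s+p'·(s'·s+(((s·p+s)')')')
= p'·s+p'·(s'·s+((s')')')   — absorption
= p'·s+p'·(s'·s+s')   — double negation
= p'·s+p'·s'   — complement / identity
= p'   — distribution

p'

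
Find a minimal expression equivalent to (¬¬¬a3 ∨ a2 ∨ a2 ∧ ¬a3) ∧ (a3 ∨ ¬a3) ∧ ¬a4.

(¬¬¬a3 ∨ a2 ∨ a2 ∧ ¬a3) ∧ (a3 ∨ ¬a3) ∧ ¬a4
= (¬a3 ∨ a2 ∨ a2 ∧ ¬a3) ∧ (a3 ∨ ¬a3) ∧ ¬a4   (double negation)
= (¬a3 ∨ a2 ∨ a2 ∧ ¬a3) ∧ ¬a4   (complement / identity)
= (¬a3 ∨ a2) ∧ ¬a4   (absorption)

(¬a3 ∨ a2) ∧ ¬a4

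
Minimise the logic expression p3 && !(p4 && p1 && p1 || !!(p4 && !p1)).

p3 && !(p4 && p1 && p1 || !!(p4 && !p1))
= p3 && !(p4 && p1 || !!(p4 && !p1))   [idempotence]
= p3 && !(p4 && p1 || p4 && !p1)   [double negation]
= p3 && !p4   [distribution]

p3 && !p4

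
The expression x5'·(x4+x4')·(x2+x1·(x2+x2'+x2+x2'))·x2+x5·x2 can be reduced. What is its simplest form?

x2

x5'·(x4+x4')·(x2+x1·(x2+x2'+x2+x2'))·x2+x5·x2
= x5'·(x4+x4')·(x2+x1·(x2+x2'))·x2+x5·x2   [idempotence]
= x5'·(x4+x4')·(x2+x1)·x2+x5·x2   [complement / identity]
= x5'·(x2+x1)·x2+x5·x2   [complement / identity]
= x5'·x2+x5·x2   [absorption]
= x2   [distribution]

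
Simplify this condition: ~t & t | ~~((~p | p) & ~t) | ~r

~t | ~r

~t & t | ~~((~p | p) & ~t) | ~r
= ~~((~p | p) & ~t) | ~r
= ~~~t | ~r
= ~t | ~r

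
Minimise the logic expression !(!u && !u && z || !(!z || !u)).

!(!u && !u && z || !(!z || !u))
= !(!u && !u && z || z && u)   — De Morgan
= !(!u && z || z && u)   — idempotence
= !z   — distribution

!z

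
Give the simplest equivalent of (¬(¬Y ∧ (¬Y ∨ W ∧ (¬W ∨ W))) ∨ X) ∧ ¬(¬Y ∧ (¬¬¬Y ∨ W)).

(¬(¬Y ∧ (¬Y ∨ W ∧ (¬W ∨ W))) ∨ X) ∧ ¬(¬Y ∧ (¬¬¬Y ∨ W))
= (¬(¬Y ∧ (¬Y ∨ W)) ∨ X) ∧ ¬(¬Y ∧ (¬¬¬Y ∨ W))   (complement / identity)
= (¬(¬Y ∧ (¬Y ∨ W)) ∨ X) ∧ ¬(¬Y ∧ (¬Y ∨ W))   (double negation)
= ¬(¬Y ∧ (¬Y ∨ W))   (absorption)
= ¬¬Y   (absorption)
= Y   (double negation)

Y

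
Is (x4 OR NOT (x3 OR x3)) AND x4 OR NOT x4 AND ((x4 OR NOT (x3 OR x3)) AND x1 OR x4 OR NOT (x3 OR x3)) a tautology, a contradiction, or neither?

neither

(x4 OR NOT (x3 OR x3)) AND x4 OR NOT x4 AND ((x4 OR NOT (x3 OR x3)) AND x1 OR x4 OR NOT (x3 OR x3))
= (x4 OR NOT (x3 OR x3)) AND x4 OR NOT x4 AND (x4 OR NOT (x3 OR x3))
= x4 OR NOT (x3 OR x3)
= x4 OR NOT x3
This depends on x3, x4, so it is not a constant.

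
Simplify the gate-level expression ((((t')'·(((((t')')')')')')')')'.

t'

((((t')'·(((((t')')')')')')')')'
= ((((t')'·(((t')')')')')')'   [double negation]
= ((t')'·(((t')')')')'   [double negation]
= ((t')'·(t')')'   [double negation]
= ((t')')'   [idempotence]
= t'   [double negation]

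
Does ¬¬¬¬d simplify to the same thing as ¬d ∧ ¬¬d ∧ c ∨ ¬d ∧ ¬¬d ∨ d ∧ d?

E1: ¬¬¬¬d
    = ¬¬d   (double negation)
    = d   (double negation)
E2: ¬d ∧ ¬¬d ∧ c ∨ ¬d ∧ ¬¬d ∨ d ∧ d
    = ¬d ∧ ¬¬d ∨ d ∧ d   (absorption)
    = ¬d ∧ d ∨ d ∧ d   (double negation)
    = d   (distribution)
Both reduce to d, so they are equivalent.

Yes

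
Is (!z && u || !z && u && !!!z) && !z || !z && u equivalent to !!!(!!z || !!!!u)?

No

E1: (!z && u || !z && u && !!!z) && !z || !z && u
    = (!z && u || !z && u && !z) && !z || !z && u   (double negation)
    = !z && u && !z || !z && u   (absorption)
    = !z && u   (absorption)
E2: !!!(!!z || !!!!u)
    = !!!(!!z || !!u)   (double negation)
    = !(!!z || !!u)   (double negation)
    = !z && !u   (De Morgan)
These differ: at u=0, z=0, E1 = 0 but E2 = 1.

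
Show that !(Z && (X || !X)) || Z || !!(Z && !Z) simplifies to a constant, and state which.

!(Z && (X || !X)) || Z || !!(Z && !Z)
= !(Z && (X || !X)) || Z || Z && !Z   (double negation)
= !Z || Z || Z && !Z   (complement / identity)
= !Z || Z   (complement / identity)
= true   (complement)

true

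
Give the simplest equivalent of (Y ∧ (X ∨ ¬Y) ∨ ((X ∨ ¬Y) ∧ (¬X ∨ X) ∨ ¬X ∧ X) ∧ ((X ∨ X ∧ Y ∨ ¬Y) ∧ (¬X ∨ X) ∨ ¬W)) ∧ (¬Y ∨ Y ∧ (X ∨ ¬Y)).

X ∨ ¬Y

(Y ∧ (X ∨ ¬Y) ∨ ((X ∨ ¬Y) ∧ (¬X ∨ X) ∨ ¬X ∧ X) ∧ ((X ∨ X ∧ Y ∨ ¬Y) ∧ (¬X ∨ X) ∨ ¬W)) ∧ (¬Y ∨ Y ∧ (X ∨ ¬Y))
= (Y ∧ (X ∨ ¬Y) ∨ ((X ∨ ¬Y) ∧ (¬X ∨ X) ∨ ¬X ∧ X) ∧ ((X ∨ ¬Y) ∧ (¬X ∨ X) ∨ ¬W)) ∧ (¬Y ∨ Y ∧ (X ∨ ¬Y))   — absorption
= (Y ∧ (X ∨ ¬Y) ∨ (X ∨ ¬Y) ∧ (¬X ∨ X) ∧ ((X ∨ ¬Y) ∧ (¬X ∨ X) ∨ ¬W)) ∧ (¬Y ∨ Y ∧ (X ∨ ¬Y))   — complement / identity
= (X ∨ ¬Y) ∧ (¬X ∨ X) ∧ ((X ∨ ¬Y) ∧ (¬X ∨ X) ∨ ¬W) ∧ ¬Y ∨ Y ∧ (X ∨ ¬Y)   — distribution
= (X ∨ ¬Y) ∧ (¬X ∨ X) ∧ ¬Y ∨ Y ∧ (X ∨ ¬Y)   — absorption
= (X ∨ ¬Y) ∧ ¬Y ∨ Y ∧ (X ∨ ¬Y)   — complement / identity
= X ∨ ¬Y   — distribution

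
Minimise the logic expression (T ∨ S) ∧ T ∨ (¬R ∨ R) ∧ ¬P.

T ∨ ¬P

(T ∨ S) ∧ T ∨ (¬R ∨ R) ∧ ¬P
= T ∨ (¬R ∨ R) ∧ ¬P
= T ∨ ¬P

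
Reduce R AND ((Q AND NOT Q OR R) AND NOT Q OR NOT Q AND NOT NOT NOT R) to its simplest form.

R AND NOT Q

R AND ((Q AND NOT Q OR R) AND NOT Q OR NOT Q AND NOT NOT NOT R)
= R AND (R AND NOT Q OR NOT Q AND NOT NOT NOT R)   — complement / identity
= R AND (R AND NOT Q OR NOT Q AND NOT R)   — double negation
= R AND NOT Q   — distribution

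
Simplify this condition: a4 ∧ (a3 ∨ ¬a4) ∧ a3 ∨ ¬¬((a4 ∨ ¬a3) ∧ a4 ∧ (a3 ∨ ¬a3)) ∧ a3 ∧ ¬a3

a4 ∧ a3

a4 ∧ (a3 ∨ ¬a4) ∧ a3 ∨ ¬¬((a4 ∨ ¬a3) ∧ a4 ∧ (a3 ∨ ¬a3)) ∧ a3 ∧ ¬a3
= a4 ∧ (a3 ∨ ¬a4) ∧ a3 ∨ ¬¬((a4 ∨ ¬a3) ∧ a4) ∧ a3 ∧ ¬a3   — complement / identity
= a4 ∧ a3 ∨ ¬¬((a4 ∨ ¬a3) ∧ a4) ∧ a3 ∧ ¬a3   — absorption
= a4 ∧ a3 ∨ (a4 ∨ ¬a3) ∧ a4 ∧ a3 ∧ ¬a3   — double negation
= a4 ∧ a3 ∨ a4 ∧ a3 ∧ ¬a3   — absorption
= a4 ∧ a3   — absorption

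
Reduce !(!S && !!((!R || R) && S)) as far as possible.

!(!S && !!((!R || R) && S))
= S || !((!R || R) && S)
= S || !S
= true

true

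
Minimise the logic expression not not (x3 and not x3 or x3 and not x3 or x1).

not not (x3 and not x3 or x3 and not x3 or x1)
= not not (x3 and not x3 or x1)   (idempotence)
= not not x1   (complement / identity)
= x1   (double negation)

x1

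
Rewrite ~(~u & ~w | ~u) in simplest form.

~(~u & ~w | ~u)
= ~~u   — absorption
= u   — double negation

u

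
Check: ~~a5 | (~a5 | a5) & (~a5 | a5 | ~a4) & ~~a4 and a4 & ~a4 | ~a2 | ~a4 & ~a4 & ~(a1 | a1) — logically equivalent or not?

E1: ~~a5 | (~a5 | a5) & (~a5 | a5 | ~a4) & ~~a4
    = ~~a5 | (~a5 | a5) & ~~a4   (absorption)
    = ~~a5 | ~~a4   (complement / identity)
    = ~~a5 | a4   (double negation)
    = a5 | a4   (double negation)
E2: a4 & ~a4 | ~a2 | ~a4 & ~a4 & ~(a1 | a1)
    = a4 & ~a4 | ~a2 | ~a4 & ~(a1 | a1)   (idempotence)
    = ~a2 | ~a4 & ~(a1 | a1)   (complement / identity)
    = ~a2 | ~a4 & ~a1   (idempotence)
These differ: at a1=1, a2=1, a4=0, a5=1, E1 = 1 but E2 = 0.

No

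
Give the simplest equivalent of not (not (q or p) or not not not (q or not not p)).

not (not (q or p) or not not not (q or not not p))
= not (not (q or p) or not not not (q or p))   — double negation
= not (not (q or p) or not (q or p))   — double negation
= (q or p) and (q or p)   — De Morgan
= q or p   — idempotence

q or p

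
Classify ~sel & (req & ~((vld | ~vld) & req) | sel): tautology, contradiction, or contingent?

contradiction

~sel & (req & ~((vld | ~vld) & req) | sel)
= ~sel & (req & ~req | sel)   (complement / identity)
= ~sel & sel   (complement / identity)
= 0   (complement)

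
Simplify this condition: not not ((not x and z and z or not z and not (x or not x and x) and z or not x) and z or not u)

not not ((not x and z and z or not z and not (x or not x and x) and z or not x) and z or not u)
= not not ((not x and z and z or not z and not x and z or not x) and z or not u)   — complement / identity
= not not ((not x and z or not x) and z or not u)   — distribution
= not not (not x and z or not u)   — absorption
= not x and z or not u   — double negation

not x and z or not u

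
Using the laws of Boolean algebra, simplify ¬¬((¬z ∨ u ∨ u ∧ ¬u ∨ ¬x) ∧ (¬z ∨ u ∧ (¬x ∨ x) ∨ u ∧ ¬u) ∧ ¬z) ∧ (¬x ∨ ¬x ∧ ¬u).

¬z ∧ ¬x

¬¬((¬z ∨ u ∨ u ∧ ¬u ∨ ¬x) ∧ (¬z ∨ u ∧ (¬x ∨ x) ∨ u ∧ ¬u) ∧ ¬z) ∧ (¬x ∨ ¬x ∧ ¬u)
= ¬¬((¬z ∨ u ∨ u ∧ ¬u ∨ ¬x) ∧ (¬z ∨ u ∨ u ∧ ¬u) ∧ ¬z) ∧ (¬x ∨ ¬x ∧ ¬u)
= ¬¬((¬z ∨ u ∨ u ∧ ¬u) ∧ ¬z) ∧ (¬x ∨ ¬x ∧ ¬u)
= ¬¬((¬z ∨ u) ∧ ¬z) ∧ (¬x ∨ ¬x ∧ ¬u)
= ¬¬((¬z ∨ u) ∧ ¬z) ∧ ¬x
= ¬¬¬z ∧ ¬x
= ¬z ∧ ¬x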